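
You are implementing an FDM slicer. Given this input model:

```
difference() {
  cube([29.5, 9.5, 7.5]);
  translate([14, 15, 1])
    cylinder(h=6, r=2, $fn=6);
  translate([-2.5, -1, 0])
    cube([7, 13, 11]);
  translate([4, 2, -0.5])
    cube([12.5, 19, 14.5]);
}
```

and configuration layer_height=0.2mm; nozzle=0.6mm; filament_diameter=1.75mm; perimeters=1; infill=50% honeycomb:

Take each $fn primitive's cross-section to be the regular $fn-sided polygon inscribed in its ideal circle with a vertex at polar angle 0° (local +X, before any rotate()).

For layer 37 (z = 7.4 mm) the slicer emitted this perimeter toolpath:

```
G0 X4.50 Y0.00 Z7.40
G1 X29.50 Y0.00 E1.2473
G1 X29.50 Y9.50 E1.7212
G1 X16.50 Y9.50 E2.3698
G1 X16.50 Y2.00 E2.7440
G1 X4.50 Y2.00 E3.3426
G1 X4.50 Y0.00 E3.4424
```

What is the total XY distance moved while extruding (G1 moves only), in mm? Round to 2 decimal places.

69.00 mm

Sum the Euclidean lengths of each G1 segment: total = 69.00 mm.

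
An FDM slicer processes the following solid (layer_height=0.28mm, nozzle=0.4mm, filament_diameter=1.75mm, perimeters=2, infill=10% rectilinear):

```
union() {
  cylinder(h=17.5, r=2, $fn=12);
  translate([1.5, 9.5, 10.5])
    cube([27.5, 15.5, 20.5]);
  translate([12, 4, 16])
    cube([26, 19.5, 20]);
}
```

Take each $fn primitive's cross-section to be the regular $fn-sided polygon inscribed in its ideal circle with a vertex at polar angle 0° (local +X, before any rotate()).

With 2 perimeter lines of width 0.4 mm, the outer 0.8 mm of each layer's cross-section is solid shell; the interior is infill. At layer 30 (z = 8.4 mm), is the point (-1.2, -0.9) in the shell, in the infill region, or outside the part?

shell

At z = 8.4 mm: the r=2 cylinder contributes a regular 12-gon of circumradius 2; the cube at (1.5, 9.5) is not intersected at this z (z outside [10.5, 31]); the cube at (12, 4) does not reach this height (z outside [16, 36]); Taking the union: only the r=2 cylinder is present, so the union is just that shape — 1 connected region. Overall, the cross-section is a single solid region. The nearest boundary edge runs (-1.73, -1.00)→(-1.00, -1.73); distance from the point to it = 0.45 mm. The point is inside the cross-section, 0.45 mm from the nearest boundary — within the 0.8 mm shell band (2 × 0.4).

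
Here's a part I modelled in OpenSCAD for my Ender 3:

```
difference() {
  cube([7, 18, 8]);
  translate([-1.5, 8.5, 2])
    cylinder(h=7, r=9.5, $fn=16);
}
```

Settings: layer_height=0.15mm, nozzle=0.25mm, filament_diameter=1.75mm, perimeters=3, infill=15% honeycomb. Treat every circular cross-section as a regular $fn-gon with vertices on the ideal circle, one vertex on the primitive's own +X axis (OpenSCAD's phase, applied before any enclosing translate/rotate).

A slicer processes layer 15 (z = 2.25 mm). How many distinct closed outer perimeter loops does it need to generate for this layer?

At z = 2.25 mm: the cube is present — its section is the full 7×18 rectangle; the cylinder at (-1.5, 8.5): section is a regular 16-gon, circumradius r=9.5; Taking the first minus the rest: starting from the 7×18 cube, the r=9.5 cylinder at (-1.5, 8.5) partially overlaps it — only the 104.24 mm² overlap (of its 276.30 mm²) is removed, clipping the outline — 2 connected regions. The result has 2 disconnected regions.

2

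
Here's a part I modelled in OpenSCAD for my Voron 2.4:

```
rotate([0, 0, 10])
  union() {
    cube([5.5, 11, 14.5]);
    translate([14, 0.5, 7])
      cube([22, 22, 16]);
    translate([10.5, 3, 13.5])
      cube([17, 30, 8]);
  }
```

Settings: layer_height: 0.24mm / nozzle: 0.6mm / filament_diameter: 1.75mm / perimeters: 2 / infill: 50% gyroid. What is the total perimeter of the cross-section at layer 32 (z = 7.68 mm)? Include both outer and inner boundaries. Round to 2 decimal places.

121.00 mm

At z = 7.68 mm: the 5.5×11 cube contributes its full rectangle (perimeter 33.00 mm); the cube at (14, 0.5) is present — its section is the full 22×22 rectangle (perimeter 88.00 mm); the cube at (10.5, 3) is absent (z outside [13.5, 21.5]); Taking the union: the 2 present regions are separate (no shared area or edge), so areas and boundary lengths simply add and each stays a separate island — boundary = 121.00 mm; (rotated 10° about Z; rotation is an isometry so areas/perimeters/island counts are preserved). Overall, the cross-section has 2 separate islands. Total boundary length (outer) = 121.00 mm.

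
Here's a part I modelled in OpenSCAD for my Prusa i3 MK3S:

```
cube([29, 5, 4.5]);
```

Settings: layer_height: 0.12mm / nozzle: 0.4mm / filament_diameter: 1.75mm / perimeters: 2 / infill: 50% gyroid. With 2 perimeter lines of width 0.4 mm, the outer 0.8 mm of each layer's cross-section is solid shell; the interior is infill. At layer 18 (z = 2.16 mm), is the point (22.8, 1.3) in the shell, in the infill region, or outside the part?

At z = 2.16 mm: the cube is present — its section is the full 29×5 rectangle. Overall, the cross-section is a single solid region. The nearest boundary edge runs (0.00, 0.00)→(29.00, 0.00); distance from the point to it = 1.30 mm. The point is inside the cross-section and 1.30 mm from the nearest boundary — more than the 0.8 mm shell width (2 × 0.4), so it's in the infill interior.

infill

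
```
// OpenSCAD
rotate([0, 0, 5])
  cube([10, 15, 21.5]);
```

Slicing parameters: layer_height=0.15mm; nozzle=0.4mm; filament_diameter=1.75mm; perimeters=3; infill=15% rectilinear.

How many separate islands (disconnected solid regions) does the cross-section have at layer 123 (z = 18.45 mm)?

At z = 18.45 mm: the cube (footprint 10×15) is included at this height; (whole slice rotated 5° about Z — lengths, areas and connectivity unchanged). Overall, the cross-section is a single solid region. Island count = 1.

1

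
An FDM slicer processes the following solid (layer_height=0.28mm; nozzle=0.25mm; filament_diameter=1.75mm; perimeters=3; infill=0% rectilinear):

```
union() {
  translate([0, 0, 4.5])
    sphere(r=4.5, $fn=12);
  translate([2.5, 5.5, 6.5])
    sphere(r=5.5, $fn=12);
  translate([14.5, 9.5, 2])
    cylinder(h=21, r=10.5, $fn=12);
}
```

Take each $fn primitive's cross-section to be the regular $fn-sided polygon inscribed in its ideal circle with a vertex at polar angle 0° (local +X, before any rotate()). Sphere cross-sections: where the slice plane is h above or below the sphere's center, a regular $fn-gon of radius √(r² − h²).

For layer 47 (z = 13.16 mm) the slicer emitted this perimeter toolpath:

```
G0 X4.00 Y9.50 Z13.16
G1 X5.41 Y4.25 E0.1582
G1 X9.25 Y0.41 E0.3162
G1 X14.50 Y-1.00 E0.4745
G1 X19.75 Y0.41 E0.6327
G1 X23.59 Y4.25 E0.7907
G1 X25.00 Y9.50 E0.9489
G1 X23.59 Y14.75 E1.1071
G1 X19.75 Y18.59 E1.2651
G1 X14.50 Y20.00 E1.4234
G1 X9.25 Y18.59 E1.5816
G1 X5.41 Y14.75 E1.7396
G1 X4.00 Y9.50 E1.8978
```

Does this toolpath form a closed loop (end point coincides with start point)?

Start point (G0): (4.00, 9.50). End point (last G1): the path returns to the start — closed.

yes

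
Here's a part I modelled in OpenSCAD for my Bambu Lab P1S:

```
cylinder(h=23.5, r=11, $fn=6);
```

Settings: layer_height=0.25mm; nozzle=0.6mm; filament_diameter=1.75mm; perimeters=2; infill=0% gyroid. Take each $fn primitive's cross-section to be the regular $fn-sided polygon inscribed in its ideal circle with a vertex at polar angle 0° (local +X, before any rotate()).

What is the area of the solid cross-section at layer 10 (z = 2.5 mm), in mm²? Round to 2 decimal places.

At z = 2.5 mm: the r=11 cylinder contributes a regular 6-gon of circumradius 11 (area = (6/2)·11.000²·sin(360°/6) = 314.37 mm²). Overall, the cross-section is a single solid region. Net area = 314.37 mm².

314.37 mm²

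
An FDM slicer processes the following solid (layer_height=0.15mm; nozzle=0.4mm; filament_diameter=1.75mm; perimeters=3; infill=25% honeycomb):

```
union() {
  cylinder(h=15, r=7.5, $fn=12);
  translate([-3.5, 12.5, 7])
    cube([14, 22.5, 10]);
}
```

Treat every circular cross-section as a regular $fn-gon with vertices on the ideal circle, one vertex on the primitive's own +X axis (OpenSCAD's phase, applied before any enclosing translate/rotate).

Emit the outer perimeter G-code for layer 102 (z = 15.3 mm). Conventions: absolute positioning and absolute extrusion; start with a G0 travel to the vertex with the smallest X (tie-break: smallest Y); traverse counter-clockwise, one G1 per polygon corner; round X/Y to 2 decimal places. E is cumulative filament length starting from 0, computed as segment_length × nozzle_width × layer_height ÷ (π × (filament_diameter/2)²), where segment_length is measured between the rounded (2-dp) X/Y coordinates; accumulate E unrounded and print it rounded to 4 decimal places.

G0 X-3.50 Y12.50 Z15.30
G1 X10.50 Y12.50 E0.3492
G1 X10.50 Y35.00 E0.9105
G1 X-3.50 Y35.00 E1.2597
G1 X-3.50 Y12.50 E1.8210

At z = 15.3 mm: the cylinder does not reach this height (z outside [0, 15]); the cube at (-3.5, 12.5) (footprint 14×22.5) is included at this height; Taking the union: only the 14×22.5 cube at (-3.5, 12.5) is present, so the union is just that shape — 1 connected region. The outline is a single polygon with 4 vertices. Extrusion per mm of travel: 0.4 × 0.15 / (π × 0.875²) = 0.024945. Accumulating E over each segment gives final E = 1.8210.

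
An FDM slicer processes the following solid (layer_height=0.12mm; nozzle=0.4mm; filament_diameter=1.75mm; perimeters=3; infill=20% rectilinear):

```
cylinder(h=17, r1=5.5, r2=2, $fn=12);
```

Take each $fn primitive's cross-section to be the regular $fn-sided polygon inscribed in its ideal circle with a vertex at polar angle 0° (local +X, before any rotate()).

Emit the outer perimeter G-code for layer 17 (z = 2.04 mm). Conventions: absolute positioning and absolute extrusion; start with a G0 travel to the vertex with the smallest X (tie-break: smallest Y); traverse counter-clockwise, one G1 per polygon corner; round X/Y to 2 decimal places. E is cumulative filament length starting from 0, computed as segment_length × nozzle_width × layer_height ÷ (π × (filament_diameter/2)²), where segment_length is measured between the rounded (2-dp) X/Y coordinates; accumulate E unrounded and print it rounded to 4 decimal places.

G0 X-5.08 Y0.00 Z2.04
G1 X-4.40 Y-2.54 E0.0525
G1 X-2.54 Y-4.40 E0.1050
G1 X0.00 Y-5.08 E0.1574
G1 X2.54 Y-4.40 E0.2099
G1 X4.40 Y-2.54 E0.2624
G1 X5.08 Y0.00 E0.3149
G1 X4.40 Y2.54 E0.3674
G1 X2.54 Y4.40 E0.4198
G1 X0.00 Y5.08 E0.4723
G1 X-2.54 Y4.40 E0.5248
G1 X-4.40 Y2.54 E0.5773
G1 X-5.08 Y0.00 E0.6298

At z = 2.04 mm: the cone: at t=0.120 of its height the radius interpolates to r₁+(r₂−r₁)t = 5.080, giving a regular 12-gon of that circumradius. The outline is a single polygon with 12 vertices. Extrusion per mm of travel: 0.4 × 0.12 / (π × 0.875²) = 0.019956. Accumulating E over each segment gives final E = 0.6298.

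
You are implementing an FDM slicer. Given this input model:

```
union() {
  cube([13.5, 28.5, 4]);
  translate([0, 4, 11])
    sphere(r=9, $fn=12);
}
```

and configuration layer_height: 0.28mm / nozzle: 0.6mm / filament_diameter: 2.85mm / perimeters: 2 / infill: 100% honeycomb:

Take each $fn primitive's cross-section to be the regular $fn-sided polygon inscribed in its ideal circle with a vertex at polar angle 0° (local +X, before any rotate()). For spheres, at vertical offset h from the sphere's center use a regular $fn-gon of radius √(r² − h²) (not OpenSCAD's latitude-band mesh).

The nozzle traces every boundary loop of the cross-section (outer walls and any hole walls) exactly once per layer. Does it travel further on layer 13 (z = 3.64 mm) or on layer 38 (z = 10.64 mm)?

layer 13 (z = 3.64 mm)

Layer 13 (z = 3.64): the cube is present — its section is the full 13.5×28.5 rectangle (perimeter 84.00 mm); the r=9 sphere at (0, 4) slices to a regular 12-gon of circumradius 5.180 (√(r²−h²) with h=7.36 from center) (perimeter = 2·12·5.180·sin(180°/12) = 32.18 mm); Taking the union: the regions partially overlap (shared area 37.97 mm²), so the edge portions inside another operand are dropped and the merged outline is re-measured after clipping — boundary = 91.20 mm. So its perimeter = 91.20 mm. Layer 38 (z = 10.64): the cube does not reach this height (z outside [0, 4]); the sphere at (0, 4): section is a regular 12-gon, circumradius = √(r²−h²) = √(9²−0.36²) = 8.993 (perimeter = 2·12·8.993·sin(180°/12) = 55.86 mm); Taking the union: only the r=9 sphere at (0, 4) is present, so the union is just that shape — boundary = 55.86 mm. So its perimeter = 55.86 mm. Layer 13 is larger (91.20 vs 55.86 mm).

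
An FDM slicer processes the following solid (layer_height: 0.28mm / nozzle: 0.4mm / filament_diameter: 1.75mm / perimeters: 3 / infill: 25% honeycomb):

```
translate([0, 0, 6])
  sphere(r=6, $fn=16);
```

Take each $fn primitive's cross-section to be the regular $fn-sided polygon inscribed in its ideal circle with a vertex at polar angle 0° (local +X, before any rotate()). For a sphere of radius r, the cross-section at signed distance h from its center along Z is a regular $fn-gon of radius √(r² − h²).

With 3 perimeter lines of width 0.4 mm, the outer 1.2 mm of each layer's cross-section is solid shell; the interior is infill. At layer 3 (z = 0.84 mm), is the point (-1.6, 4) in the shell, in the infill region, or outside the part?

At z = 0.84 mm: the r=6 sphere contributes a regular 16-gon of circumradius √(6²−5.16²) = 3.062. Overall, the cross-section is a single solid region. The nearest boundary edge runs (0.00, 3.06)→(-1.17, 2.83); distance from the point to it = 1.25 mm. The point is not inside any of the regions above, so it lies outside the cross-section (1.25 mm from the nearest boundary).

outside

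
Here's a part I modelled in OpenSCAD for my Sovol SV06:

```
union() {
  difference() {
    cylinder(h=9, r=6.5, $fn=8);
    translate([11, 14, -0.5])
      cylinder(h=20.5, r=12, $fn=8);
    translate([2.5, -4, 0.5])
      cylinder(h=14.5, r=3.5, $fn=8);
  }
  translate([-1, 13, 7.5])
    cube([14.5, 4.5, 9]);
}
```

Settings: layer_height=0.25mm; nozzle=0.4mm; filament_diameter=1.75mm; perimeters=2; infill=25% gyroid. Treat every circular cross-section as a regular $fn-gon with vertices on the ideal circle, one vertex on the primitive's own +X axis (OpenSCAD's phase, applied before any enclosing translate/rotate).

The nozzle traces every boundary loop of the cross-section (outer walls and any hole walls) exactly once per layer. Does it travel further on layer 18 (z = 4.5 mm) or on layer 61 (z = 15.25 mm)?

layer 18 (z = 4.5 mm)

Layer 18 (z = 4.5): the r=6.5 cylinder contributes a regular 8-gon of circumradius 6.5 (perimeter = 2·8·6.500·sin(180°/8) = 39.80 mm); the r=12 cylinder at (11, 14) gives a regular 8-gon of circumradius 12 (constant along its height) (perimeter = 2·8·12.000·sin(180°/8) = 73.48 mm); the cylinder at (2.5, -4): section is a regular 8-gon, circumradius r=3.5 (perimeter = 2·8·3.500·sin(180°/8) = 21.43 mm); After the difference (first − rest): starting from the r=6.5 cylinder, the r=12 cylinder at (11, 14) misses the remaining region (no effect); the r=3.5 cylinder at (2.5, -4) partially overlaps it — only the 24.91 mm² overlap (of its 34.65 mm²) is removed, clipping the outline — boundary = 44.62 mm; the cube at (-1, 13) does not reach this height (z outside [7.5, 16.5]); Taking the union: only that combined region is present, so the union is just that shape — boundary = 44.62 mm. So its perimeter = 44.62 mm. Layer 61 (z = 15.25): the cylinder does not reach this height (z outside [0, 9]); the r=12 cylinder at (11, 14) contributes a regular 8-gon of circumradius 12 (perimeter = 2·8·12.000·sin(180°/8) = 73.48 mm); the cylinder at (2.5, -4) is absent (z outside [0.5, 15]); Taking the first minus the rest: the first operand is absent here, so nothing remains; the 14.5×4.5 cube at (-1, 13) contributes its full rectangle (perimeter 38.00 mm); Merging all regions: only the 14.5×4.5 cube at (-1, 13) is present, so the union is just that shape — boundary = 38.00 mm. So its perimeter = 38.00 mm. Layer 18 is larger (44.62 vs 38.00 mm).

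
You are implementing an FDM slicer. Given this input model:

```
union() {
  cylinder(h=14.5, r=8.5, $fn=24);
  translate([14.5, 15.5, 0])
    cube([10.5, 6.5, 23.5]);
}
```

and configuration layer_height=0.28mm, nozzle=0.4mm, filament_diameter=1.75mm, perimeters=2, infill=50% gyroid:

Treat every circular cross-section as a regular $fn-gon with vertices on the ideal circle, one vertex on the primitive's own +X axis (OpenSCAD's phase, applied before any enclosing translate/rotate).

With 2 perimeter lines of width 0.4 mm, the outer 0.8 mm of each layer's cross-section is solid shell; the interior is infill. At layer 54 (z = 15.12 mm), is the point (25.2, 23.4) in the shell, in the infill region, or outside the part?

outside

At z = 15.12 mm: the cylinder does not reach this height (z outside [0, 14.5]); the cube at (14.5, 15.5) is present — its section is the full 10.5×6.5 rectangle; Combining (union): only the 10.5×6.5 cube at (14.5, 15.5) is present, so the union is just that shape — 1 connected region. Overall, the cross-section is a single solid region. The nearest boundary edge runs (25.00, 15.50)→(25.00, 22.00); distance from the point to it = 1.41 mm. The point is not inside any of the regions above, so it lies outside the cross-section (1.41 mm from the nearest boundary).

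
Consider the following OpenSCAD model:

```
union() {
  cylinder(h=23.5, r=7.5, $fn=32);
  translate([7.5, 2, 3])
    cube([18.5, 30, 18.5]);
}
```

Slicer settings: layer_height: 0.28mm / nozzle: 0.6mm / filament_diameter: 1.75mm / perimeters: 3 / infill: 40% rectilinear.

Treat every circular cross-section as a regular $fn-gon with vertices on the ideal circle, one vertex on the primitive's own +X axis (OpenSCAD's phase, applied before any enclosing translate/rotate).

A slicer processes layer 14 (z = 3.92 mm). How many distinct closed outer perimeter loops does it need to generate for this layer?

2

At z = 3.92 mm: the r=7.5 cylinder gives a regular 32-gon of circumradius 7.5 (constant along its height); the cube at (7.5, 2) is present — its section is the full 18.5×30 rectangle; Combining (union): the 2 present regions are separate (no shared area or edge), so areas and boundary lengths simply add and each stays a separate island — 2 connected regions. The result has 2 disconnected regions.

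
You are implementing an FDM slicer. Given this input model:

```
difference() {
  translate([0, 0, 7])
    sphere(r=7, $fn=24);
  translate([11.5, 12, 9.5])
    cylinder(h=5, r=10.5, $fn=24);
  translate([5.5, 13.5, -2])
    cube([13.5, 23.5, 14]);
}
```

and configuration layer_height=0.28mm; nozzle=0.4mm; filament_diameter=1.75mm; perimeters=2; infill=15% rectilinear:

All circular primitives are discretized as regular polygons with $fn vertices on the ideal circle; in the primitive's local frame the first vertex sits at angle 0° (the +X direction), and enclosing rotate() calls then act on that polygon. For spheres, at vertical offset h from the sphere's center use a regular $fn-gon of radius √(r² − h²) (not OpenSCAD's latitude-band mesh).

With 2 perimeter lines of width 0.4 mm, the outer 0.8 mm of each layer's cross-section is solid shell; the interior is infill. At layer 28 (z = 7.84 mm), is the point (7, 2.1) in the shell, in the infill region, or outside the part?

At z = 7.84 mm: the sphere: section is a regular 24-gon, circumradius = √(r²−h²) = √(7²−0.84²) = 6.949; the cylinder at (11.5, 12) does not reach this height (z outside [9.5, 14.5]); the cube at (5.5, 13.5) (footprint 13.5×23.5) is included at this height; After the difference (first − rest): starting from the r=7 sphere, the 13.5×23.5 cube at (5.5, 13.5) misses the remaining region (no effect) — 1 connected region. Overall, the cross-section is a single solid region. The nearest boundary edge runs (6.02, 3.47)→(6.71, 1.80); distance from the point to it = 0.38 mm. The point is not inside any of the regions above, so it lies outside the cross-section (0.38 mm from the nearest boundary).

outside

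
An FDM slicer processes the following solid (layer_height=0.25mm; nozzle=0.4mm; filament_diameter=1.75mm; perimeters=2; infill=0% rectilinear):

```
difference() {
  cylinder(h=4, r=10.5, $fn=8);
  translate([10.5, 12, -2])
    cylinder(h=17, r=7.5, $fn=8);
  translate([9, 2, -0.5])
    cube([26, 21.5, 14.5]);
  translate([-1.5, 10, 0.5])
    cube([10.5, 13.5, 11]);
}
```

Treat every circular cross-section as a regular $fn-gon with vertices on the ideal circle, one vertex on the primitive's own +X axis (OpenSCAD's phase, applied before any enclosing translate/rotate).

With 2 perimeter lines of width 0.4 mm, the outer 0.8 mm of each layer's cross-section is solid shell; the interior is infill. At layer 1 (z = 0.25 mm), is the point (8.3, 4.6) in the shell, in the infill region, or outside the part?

shell

At z = 0.25 mm: the r=10.5 cylinder contributes a regular 8-gon of circumradius 10.5; the cylinder at (10.5, 12): section is a regular 8-gon, circumradius r=7.5; the cube at (9, 2) (footprint 26×21.5) is included at this height; the cube at (-1.5, 10) does not reach this height (z outside [0.5, 11.5]); After the difference (first − rest): starting from the r=10.5 cylinder, the r=7.5 cylinder at (10.5, 12) partially overlaps it — only the 5.04 mm² overlap (of its 159.10 mm²) is removed, clipping the outline; the 26×21.5 cube at (9, 2) partially overlaps it — only the 0.54 mm² overlap (of its 559.00 mm²) is removed, clipping the outline — 1 connected region. Overall, the cross-section is a single solid region. The nearest boundary edge runs (8.25, 5.43)→(9.00, 3.62); distance from the point to it = 0.27 mm. The point is inside the cross-section, 0.27 mm from the nearest boundary — within the 0.8 mm shell band (2 × 0.4).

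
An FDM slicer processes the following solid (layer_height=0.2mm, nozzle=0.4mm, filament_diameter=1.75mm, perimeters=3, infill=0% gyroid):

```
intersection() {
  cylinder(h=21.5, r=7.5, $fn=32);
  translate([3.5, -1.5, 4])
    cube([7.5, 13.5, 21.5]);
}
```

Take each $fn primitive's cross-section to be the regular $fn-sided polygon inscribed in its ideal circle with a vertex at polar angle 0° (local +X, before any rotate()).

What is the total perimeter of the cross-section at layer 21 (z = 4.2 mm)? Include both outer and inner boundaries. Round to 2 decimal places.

21.55 mm

At z = 4.2 mm: the cylinder: section is a regular 32-gon, circumradius r=7.5 (perimeter = 2·32·7.500·sin(180°/32) = 47.05 mm); the 7.5×13.5 cube at (3.5, -1.5) contributes its full rectangle (perimeter 42.00 mm); Taking the intersection: the 7.5×13.5 cube at (3.5, -1.5) partially overlaps the r=7.5 cylinder; clipping to the common part keeps 24.61 mm² — boundary = 21.55 mm. Overall, the cross-section is a single solid region. Total boundary length (outer) = 21.55 mm.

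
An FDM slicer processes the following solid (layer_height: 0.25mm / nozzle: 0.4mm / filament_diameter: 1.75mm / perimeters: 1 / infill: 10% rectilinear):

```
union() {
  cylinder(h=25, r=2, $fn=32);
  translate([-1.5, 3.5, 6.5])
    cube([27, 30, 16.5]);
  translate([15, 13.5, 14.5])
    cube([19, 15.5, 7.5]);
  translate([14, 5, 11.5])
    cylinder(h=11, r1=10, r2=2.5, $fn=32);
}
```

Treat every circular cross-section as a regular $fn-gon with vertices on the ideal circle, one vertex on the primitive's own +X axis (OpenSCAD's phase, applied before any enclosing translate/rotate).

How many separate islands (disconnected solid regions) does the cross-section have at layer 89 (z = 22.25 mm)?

At z = 22.25 mm: the r=2 cylinder contributes a regular 32-gon of circumradius 2; the 27×30 cube at (-1.5, 3.5) contributes its full rectangle; the cube at (15, 13.5) is not intersected at this z (z outside [14.5, 22]); the cone at (14, 5): at t=0.977 of its height the radius interpolates to r₁+(r₂−r₁)t = 2.670, giving a regular 32-gon of that circumradius; Taking the union: the regions partially overlap (shared area 18.67 mm²), so overlapping operands fuse into one piece — 2 connected regions. Overall, the cross-section has 2 separate islands. Island count = 2.

2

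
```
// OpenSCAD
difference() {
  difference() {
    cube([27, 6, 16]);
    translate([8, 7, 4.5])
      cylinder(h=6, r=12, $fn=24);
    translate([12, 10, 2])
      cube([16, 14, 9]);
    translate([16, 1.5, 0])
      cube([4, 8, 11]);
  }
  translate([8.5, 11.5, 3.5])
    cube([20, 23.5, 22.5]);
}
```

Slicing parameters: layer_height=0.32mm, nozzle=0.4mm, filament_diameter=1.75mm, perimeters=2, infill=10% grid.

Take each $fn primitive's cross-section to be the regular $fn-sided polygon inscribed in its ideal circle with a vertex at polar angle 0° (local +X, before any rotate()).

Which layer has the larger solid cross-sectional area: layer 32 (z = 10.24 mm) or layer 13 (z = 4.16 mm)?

layer 13 (z = 4.16 mm)

Layer 32 (z = 10.24): the 27×6 cube contributes its full rectangle (area 162.00 mm²); the cylinder at (8, 7): section is a regular 24-gon, circumradius r=12 (area = (24/2)·12.000²·sin(360°/24) = 447.24 mm²); the 16×14 cube at (12, 10) contributes its full rectangle (area 224.00 mm²); the 4×8 cube at (16, 1.5) contributes its full rectangle (area 32.00 mm²); Subtracting the remaining from the first: starting from the 27×6 cube (162.00 mm²), the r=12 cylinder at (8, 7) partially overlaps it — only the 114.52 mm² overlap (of its 447.24 mm²) is removed, clipping the outline; the 16×14 cube at (12, 10) misses the remaining region (no effect); the 4×8 cube at (16, 1.5) partially overlaps it — only the 2.74 mm² overlap (of its 32.00 mm²) is removed, clipping the outline — area = 44.74 mm²; the cube at (8.5, 11.5) is present — its section is the full 20×23.5 rectangle (area 470.00 mm²); Taking the first minus the rest: starting from the result so far (44.74 mm²), the 20×23.5 cube at (8.5, 11.5) misses the remaining region (no effect) — area = 44.74 mm². So its area = 44.74 mm². Layer 13 (z = 4.16): the 27×6 cube contributes its full rectangle (area 162.00 mm²); the cylinder at (8, 7) is absent (z outside [4.5, 10.5]); the cube at (12, 10) is present — its section is the full 16×14 rectangle (area 224.00 mm²); the 4×8 cube at (16, 1.5) contributes its full rectangle (area 32.00 mm²); Subtracting the remaining from the first: starting from the 27×6 cube (162.00 mm²), the 16×14 cube at (12, 10) misses the remaining region (no effect); the 4×8 cube at (16, 1.5) partially overlaps it — only the 18.00 mm² overlap (of its 32.00 mm²) is removed, clipping the outline — area = 144.00 mm²; the cube at (8.5, 11.5) is present — its section is the full 20×23.5 rectangle (area 470.00 mm²); Taking the first minus the rest: starting from that combined region (144.00 mm²), the 20×23.5 cube at (8.5, 11.5) misses the remaining region (no effect) — area = 144.00 mm². So its area = 144.00 mm². Layer 13 is larger (144.00 vs 44.74 mm²).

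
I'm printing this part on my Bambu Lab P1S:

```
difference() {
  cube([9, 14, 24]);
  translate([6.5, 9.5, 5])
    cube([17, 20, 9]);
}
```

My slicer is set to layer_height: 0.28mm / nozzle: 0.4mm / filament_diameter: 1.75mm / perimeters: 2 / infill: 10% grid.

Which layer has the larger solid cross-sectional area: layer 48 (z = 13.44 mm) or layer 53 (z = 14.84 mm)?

Layer 48 (z = 13.44): the 9×14 cube contributes its full rectangle (area 126.00 mm²); the cube at (6.5, 9.5) is present — its section is the full 17×20 rectangle (area 340.00 mm²); Subtracting the remaining from the first: starting from the 9×14 cube (126.00 mm²), the 17×20 cube at (6.5, 9.5) partially overlaps it — only the 11.25 mm² overlap (of its 340.00 mm²) is removed, clipping the outline — area = 114.75 mm². So its area = 114.75 mm². Layer 53 (z = 14.84): the cube is present — its section is the full 9×14 rectangle (area 126.00 mm²); the cube at (6.5, 9.5) does not reach this height (z outside [5, 14]); Subtracting the remaining from the first: none of the subtracted shapes is present at this height, so the 9×14 cube is unchanged — area = 126.00 mm². So its area = 126.00 mm². Layer 53 is larger (126.00 vs 114.75 mm²).

layer 53 (z = 14.84 mm)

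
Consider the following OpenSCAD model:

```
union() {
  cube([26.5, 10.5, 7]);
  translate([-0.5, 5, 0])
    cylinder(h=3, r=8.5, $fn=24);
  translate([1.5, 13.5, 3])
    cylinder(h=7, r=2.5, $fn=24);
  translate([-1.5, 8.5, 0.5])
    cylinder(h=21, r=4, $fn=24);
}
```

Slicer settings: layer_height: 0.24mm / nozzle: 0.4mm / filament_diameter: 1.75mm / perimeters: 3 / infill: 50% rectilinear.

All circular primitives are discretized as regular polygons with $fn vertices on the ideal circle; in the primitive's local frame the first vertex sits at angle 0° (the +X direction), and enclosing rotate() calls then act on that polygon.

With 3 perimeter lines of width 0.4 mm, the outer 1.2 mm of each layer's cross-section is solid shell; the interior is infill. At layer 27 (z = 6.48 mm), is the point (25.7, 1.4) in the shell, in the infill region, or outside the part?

shell

At z = 6.48 mm: the cube is present — its section is the full 26.5×10.5 rectangle; the cylinder at (-0.5, 5) is absent (z outside [0, 3]); the r=2.5 cylinder at (1.5, 13.5) contributes a regular 24-gon of circumradius 2.5; the r=4 cylinder at (-1.5, 8.5) gives a regular 24-gon of circumradius 4 (constant along its height); Combining (union): the regions partially overlap (shared area 12.36 mm²), so overlapping operands fuse into one piece — 1 connected region. Overall, the cross-section is a single solid region. The nearest boundary edge runs (26.50, 10.50)→(26.50, 0.00); distance from the point to it = 0.80 mm. The point is inside the cross-section, 0.80 mm from the nearest boundary — within the 1.2 mm shell band (3 × 0.4).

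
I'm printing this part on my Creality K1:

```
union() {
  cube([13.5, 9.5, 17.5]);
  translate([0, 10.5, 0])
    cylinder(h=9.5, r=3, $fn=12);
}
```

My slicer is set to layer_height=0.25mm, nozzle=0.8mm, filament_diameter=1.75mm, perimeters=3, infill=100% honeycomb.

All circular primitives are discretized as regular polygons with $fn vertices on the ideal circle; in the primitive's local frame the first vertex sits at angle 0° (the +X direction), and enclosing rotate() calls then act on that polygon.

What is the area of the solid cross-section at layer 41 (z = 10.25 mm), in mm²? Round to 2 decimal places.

At z = 10.25 mm: the cube (footprint 13.5×9.5) is included at this height (area 128.25 mm²); the cylinder at (0, 10.5) is not intersected at this z (z outside [0, 9.5]); Merging all regions: only the 13.5×9.5 cube is present, so the union is just that shape — area = 128.25 mm². Overall, the cross-section is a single solid region. Net area = 128.25 mm².

128.25 mm²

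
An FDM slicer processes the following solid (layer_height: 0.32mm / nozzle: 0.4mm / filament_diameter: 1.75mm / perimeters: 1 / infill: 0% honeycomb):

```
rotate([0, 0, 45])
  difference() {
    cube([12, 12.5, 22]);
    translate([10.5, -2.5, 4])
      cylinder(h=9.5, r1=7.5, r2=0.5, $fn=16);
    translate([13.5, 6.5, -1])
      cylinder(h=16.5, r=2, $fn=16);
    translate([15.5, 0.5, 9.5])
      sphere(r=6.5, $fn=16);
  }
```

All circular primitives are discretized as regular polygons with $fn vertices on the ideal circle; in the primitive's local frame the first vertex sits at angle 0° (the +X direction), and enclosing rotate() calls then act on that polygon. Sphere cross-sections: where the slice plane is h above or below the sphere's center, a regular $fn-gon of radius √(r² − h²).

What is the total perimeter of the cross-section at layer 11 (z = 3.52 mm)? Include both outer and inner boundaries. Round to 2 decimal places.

49.24 mm

At z = 3.52 mm: the cube (footprint 12×12.5) is included at this height (perimeter 49.00 mm); the cone at (10.5, -2.5) does not reach this height (z outside [4, 13.5]); the r=2 cylinder at (13.5, 6.5) contributes a regular 16-gon of circumradius 2 (perimeter = 2·16·2.000·sin(180°/16) = 12.49 mm); the r=6.5 sphere at (15.5, 0.5) slices to a regular 16-gon of circumradius 2.547 (√(r²−h²) with h=5.98 from center) (perimeter = 2·16·2.547·sin(180°/16) = 15.90 mm); Subtracting the remaining from the first: starting from the 12×12.5 cube, the r=2 cylinder at (13.5, 6.5) partially overlaps it — only the 0.83 mm² overlap (of its 12.25 mm²) is removed, clipping the outline; the r=6.5 sphere at (15.5, 0.5) misses the remaining region (no effect) — boundary = 49.24 mm; (whole slice rotated 45° about Z — lengths, areas and connectivity unchanged). Overall, the cross-section is a single solid region. Total boundary length (outer) = 49.24 mm.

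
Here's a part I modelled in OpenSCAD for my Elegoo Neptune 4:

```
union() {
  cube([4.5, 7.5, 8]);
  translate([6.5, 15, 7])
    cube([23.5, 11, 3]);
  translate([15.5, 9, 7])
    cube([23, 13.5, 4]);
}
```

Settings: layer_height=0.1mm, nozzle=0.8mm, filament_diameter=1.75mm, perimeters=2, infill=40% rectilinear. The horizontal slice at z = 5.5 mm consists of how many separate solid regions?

1

At z = 5.5 mm: the cube is present — its section is the full 4.5×7.5 rectangle; the cube at (6.5, 15) does not reach this height (z outside [7, 10]); the cube at (15.5, 9) is absent (z outside [7, 11]); Taking the union: only the 4.5×7.5 cube is present, so the union is just that shape — 1 connected region. The result has 1 disconnected region.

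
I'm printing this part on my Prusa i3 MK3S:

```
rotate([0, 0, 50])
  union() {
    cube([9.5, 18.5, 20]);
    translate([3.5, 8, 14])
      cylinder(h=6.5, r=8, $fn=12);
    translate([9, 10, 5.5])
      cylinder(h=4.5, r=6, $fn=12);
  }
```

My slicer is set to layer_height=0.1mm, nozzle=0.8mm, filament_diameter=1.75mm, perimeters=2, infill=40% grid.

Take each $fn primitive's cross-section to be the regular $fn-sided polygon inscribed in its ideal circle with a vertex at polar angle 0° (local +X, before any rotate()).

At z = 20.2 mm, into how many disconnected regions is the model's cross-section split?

1

At z = 20.2 mm: the cube is not intersected at this z (z outside [0, 20]); the r=8 cylinder at (3.5, 8) gives a regular 12-gon of circumradius 8 (constant along its height); the cylinder at (9, 10) does not reach this height (z outside [5.5, 10]); Merging all regions: only the r=8 cylinder at (3.5, 8) is present, so the union is just that shape — 1 connected region; (rotated 50° about Z; rotation is an isometry so areas/perimeters/island counts are preserved). The result has 1 disconnected region.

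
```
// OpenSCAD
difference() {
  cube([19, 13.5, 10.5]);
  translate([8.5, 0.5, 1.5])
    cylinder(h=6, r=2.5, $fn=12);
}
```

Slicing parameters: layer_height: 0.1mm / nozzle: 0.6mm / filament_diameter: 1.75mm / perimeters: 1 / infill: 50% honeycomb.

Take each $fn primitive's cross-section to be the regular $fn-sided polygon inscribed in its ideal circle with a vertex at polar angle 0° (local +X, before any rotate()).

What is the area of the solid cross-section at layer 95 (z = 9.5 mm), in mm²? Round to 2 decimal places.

256.50 mm²

At z = 9.5 mm: the 19×13.5 cube contributes its full rectangle (area 256.50 mm²); the cylinder at (8.5, 0.5) is not intersected at this z (z outside [1.5, 7.5]); After the difference (first − rest): none of the subtracted shapes is present at this height, so the 19×13.5 cube is unchanged — area = 256.50 mm². Overall, the cross-section is a single solid region. Net area = 256.50 mm².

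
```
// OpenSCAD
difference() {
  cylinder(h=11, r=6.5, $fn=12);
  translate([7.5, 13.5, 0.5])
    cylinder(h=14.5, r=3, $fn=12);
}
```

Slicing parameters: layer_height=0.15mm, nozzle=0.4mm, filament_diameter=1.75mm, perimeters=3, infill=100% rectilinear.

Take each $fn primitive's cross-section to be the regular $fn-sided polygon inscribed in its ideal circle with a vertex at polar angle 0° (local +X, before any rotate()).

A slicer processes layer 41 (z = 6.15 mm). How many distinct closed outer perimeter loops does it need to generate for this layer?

At z = 6.15 mm: the r=6.5 cylinder gives a regular 12-gon of circumradius 6.5 (constant along its height); the cylinder at (7.5, 13.5): section is a regular 12-gon, circumradius r=3; Taking the first minus the rest: starting from the r=6.5 cylinder, the r=3 cylinder at (7.5, 13.5) misses the remaining region (no effect) — 1 connected region. The result has 1 disconnected region.

1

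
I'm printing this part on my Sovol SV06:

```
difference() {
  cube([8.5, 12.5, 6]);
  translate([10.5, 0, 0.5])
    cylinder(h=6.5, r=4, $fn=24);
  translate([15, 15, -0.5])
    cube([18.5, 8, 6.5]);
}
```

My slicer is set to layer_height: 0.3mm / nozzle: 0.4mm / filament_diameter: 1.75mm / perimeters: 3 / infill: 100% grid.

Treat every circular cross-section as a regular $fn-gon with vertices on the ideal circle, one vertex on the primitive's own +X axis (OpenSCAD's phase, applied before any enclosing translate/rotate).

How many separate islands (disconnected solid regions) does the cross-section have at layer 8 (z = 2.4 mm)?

1

At z = 2.4 mm: the cube (footprint 8.5×12.5) is included at this height; the r=4 cylinder at (10.5, 0) gives a regular 24-gon of circumradius 4 (constant along its height); the cube at (15, 15) (footprint 18.5×8) is included at this height; After the difference (first − rest): starting from the 8.5×12.5 cube, the r=4 cylinder at (10.5, 0) partially overlaps it — only the 4.82 mm² overlap (of its 49.69 mm²) is removed, clipping the outline; the 18.5×8 cube at (15, 15) misses the remaining region (no effect) — 1 connected region. Overall, the cross-section is a single solid region. Island count = 1.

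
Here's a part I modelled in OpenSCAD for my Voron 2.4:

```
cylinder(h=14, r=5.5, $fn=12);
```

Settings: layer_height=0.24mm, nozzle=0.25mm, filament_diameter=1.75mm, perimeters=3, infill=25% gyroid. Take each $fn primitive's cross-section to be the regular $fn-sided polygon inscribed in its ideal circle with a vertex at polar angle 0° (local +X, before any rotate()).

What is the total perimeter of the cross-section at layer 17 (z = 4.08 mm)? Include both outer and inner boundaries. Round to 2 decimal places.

34.16 mm

At z = 4.08 mm: the r=5.5 cylinder gives a regular 12-gon of circumradius 5.5 (constant along its height) (perimeter = 2·12·5.500·sin(180°/12) = 34.16 mm). Overall, the cross-section is a single solid region. Total boundary length (outer) = 34.16 mm.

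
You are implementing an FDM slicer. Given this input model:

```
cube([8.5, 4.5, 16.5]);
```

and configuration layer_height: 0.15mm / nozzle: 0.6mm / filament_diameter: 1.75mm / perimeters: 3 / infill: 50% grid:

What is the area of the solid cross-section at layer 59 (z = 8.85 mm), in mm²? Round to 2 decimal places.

38.25 mm²

At z = 8.85 mm: the cube is present — its section is the full 8.5×4.5 rectangle (area 38.25 mm²). Overall, the cross-section is a single solid region. Net area = 38.25 mm².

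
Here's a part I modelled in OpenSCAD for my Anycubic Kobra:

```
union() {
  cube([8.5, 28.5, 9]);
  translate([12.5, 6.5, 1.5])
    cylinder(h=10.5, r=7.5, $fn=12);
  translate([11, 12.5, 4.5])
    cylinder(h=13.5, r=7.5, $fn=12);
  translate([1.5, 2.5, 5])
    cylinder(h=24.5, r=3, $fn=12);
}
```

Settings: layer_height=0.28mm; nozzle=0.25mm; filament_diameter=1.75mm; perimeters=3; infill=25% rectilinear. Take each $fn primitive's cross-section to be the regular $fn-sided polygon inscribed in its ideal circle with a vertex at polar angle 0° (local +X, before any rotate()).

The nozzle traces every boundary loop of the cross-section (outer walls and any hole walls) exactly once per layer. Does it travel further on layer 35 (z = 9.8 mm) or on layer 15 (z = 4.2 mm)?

layer 15 (z = 4.2 mm)

Layer 35 (z = 9.8): the cube does not reach this height (z outside [0, 9]); the r=7.5 cylinder at (12.5, 6.5) gives a regular 12-gon of circumradius 7.5 (constant along its height) (perimeter = 2·12·7.500·sin(180°/12) = 46.59 mm); the r=7.5 cylinder at (11, 12.5) contributes a regular 12-gon of circumradius 7.5 (perimeter = 2·12·7.500·sin(180°/12) = 46.59 mm); the r=3 cylinder at (1.5, 2.5) gives a regular 12-gon of circumradius 3 (constant along its height) (perimeter = 2·12·3.000·sin(180°/12) = 18.63 mm); Merging all regions: the regions partially overlap (shared area 80.67 mm²), so the edge portions inside another operand are dropped and the merged outline is re-measured after clipping — boundary = 78.30 mm. So its perimeter = 78.30 mm. Layer 15 (z = 4.2): the 8.5×28.5 cube contributes its full rectangle (perimeter 74.00 mm); the cylinder at (12.5, 6.5): section is a regular 12-gon, circumradius r=7.5 (perimeter = 2·12·7.500·sin(180°/12) = 46.59 mm); the cylinder at (11, 12.5) is absent (z outside [4.5, 18]); the cylinder at (1.5, 2.5) is absent (z outside [5, 29.5]); Combining (union): the regions partially overlap (shared area 28.71 mm²), so the edge portions inside another operand are dropped and the merged outline is re-measured after clipping — boundary = 93.28 mm. So its perimeter = 93.28 mm. Layer 15 is larger (93.28 vs 78.30 mm).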